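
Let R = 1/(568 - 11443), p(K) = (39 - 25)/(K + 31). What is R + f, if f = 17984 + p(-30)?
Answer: 195728249/10875 ≈ 17998.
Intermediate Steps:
p(K) = 14/(31 + K)
f = 17998 (f = 17984 + 14/(31 - 30) = 17984 + 14/1 = 17984 + 14*1 = 17984 + 14 = 17998)
R = -1/10875 (R = 1/(-10875) = -1/10875 ≈ -9.1954e-5)
R + f = -1/10875 + 17998 = 195728249/10875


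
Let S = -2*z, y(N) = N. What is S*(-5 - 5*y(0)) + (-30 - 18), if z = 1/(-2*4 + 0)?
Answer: -197/4 ≈ -49.250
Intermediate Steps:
z = -1/8 (z = 1/(-8 + 0) = 1/(-8) = -1/8 ≈ -0.12500)
S = 1/4 (S = -2*(-1/8) = 1/4 ≈ 0.25000)
S*(-5 - 5*y(0)) + (-30 - 18) = (-5 - 5*0)/4 + (-30 - 18) = (-5 + 0)/4 - 48 = (1/4)*(-5) - 48 = -5/4 - 48 = -197/4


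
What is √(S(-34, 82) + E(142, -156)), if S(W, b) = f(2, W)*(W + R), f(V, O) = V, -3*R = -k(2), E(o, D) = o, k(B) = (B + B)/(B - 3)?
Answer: √642/3 ≈ 8.4459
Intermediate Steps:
k(B) = 2*B/(-3 + B) (k(B) = (2*B)/(-3 + B) = 2*B/(-3 + B))
R = -4/3 (R = -(-1)*2*2/(-3 + 2)/3 = -(-1)*2*2/(-1)/3 = -(-1)*2*2*(-1)/3 = -(-1)*(-4)/3 = -⅓*4 = -4/3 ≈ -1.3333)
S(W, b) = -8/3 + 2*W (S(W, b) = 2*(W - 4/3) = 2*(-4/3 + W) = -8/3 + 2*W)
√(S(-34, 82) + E(142, -156)) = √((-8/3 + 2*(-34)) + 142) = √((-8/3 - 68) + 142) = √(-212/3 + 142) = √(214/3) = √642/3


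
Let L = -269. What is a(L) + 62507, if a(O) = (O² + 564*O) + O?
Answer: -17117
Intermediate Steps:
a(O) = O² + 565*O
a(L) + 62507 = -269*(565 - 269) + 62507 = -269*296 + 62507 = -79624 + 62507 = -17117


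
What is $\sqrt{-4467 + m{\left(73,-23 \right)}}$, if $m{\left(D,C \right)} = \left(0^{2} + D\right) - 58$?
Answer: $2 i \sqrt{1113} \approx 66.723 i$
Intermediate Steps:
$m{\left(D,C \right)} = -58 + D$ ($m{\left(D,C \right)} = \left(0 + D\right) - 58 = D - 58 = -58 + D$)
$\sqrt{-4467 + m{\left(73,-23 \right)}} = \sqrt{-4467 + \left(-58 + 73\right)} = \sqrt{-4467 + 15} = \sqrt{-4452} = 2 i \sqrt{1113}$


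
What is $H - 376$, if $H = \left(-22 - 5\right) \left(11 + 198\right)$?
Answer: $-6019$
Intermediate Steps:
$H = -5643$ ($H = \left(-27\right) 209 = -5643$)
$H - 376 = -5643 - 376 = -6019$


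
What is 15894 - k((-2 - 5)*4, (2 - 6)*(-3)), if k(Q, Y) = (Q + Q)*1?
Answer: 15950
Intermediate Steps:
k(Q, Y) = 2*Q (k(Q, Y) = (2*Q)*1 = 2*Q)
15894 - k((-2 - 5)*4, (2 - 6)*(-3)) = 15894 - 2*(-2 - 5)*4 = 15894 - 2*(-7*4) = 15894 - 2*(-28) = 15894 - 1*(-56) = 15894 + 56 = 15950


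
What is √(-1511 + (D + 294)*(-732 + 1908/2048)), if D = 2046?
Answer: I*√438326006/16 ≈ 1308.5*I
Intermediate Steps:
√(-1511 + (D + 294)*(-732 + 1908/2048)) = √(-1511 + (2046 + 294)*(-732 + 1908/2048)) = √(-1511 + 2340*(-732 + 1908*(1/2048))) = √(-1511 + 2340*(-732 + 477/512)) = √(-1511 + 2340*(-374307/512)) = √(-1511 - 218969595/128) = √(-219163003/128) = I*√438326006/16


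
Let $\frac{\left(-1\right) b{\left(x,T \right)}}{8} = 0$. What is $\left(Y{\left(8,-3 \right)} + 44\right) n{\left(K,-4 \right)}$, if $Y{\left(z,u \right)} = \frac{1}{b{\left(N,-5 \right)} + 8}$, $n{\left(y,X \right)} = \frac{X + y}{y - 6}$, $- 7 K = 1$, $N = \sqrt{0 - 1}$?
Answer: $\frac{10237}{344} \approx 29.759$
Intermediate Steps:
$N = i$ ($N = \sqrt{-1} = i \approx 1.0 i$)
$K = - \frac{1}{7}$ ($K = \left(- \frac{1}{7}\right) 1 = - \frac{1}{7} \approx -0.14286$)
$n{\left(y,X \right)} = \frac{X + y}{-6 + y}$
$b{\left(x,T \right)} = 0$ ($b{\left(x,T \right)} = \left(-8\right) 0 = 0$)
$Y{\left(z,u \right)} = \frac{1}{8}$ ($Y{\left(z,u \right)} = \frac{1}{0 + 8} = \frac{1}{8}$)
$\left(Y{\left(8,-3 \right)} + 44\right) n{\left(K,-4 \right)} = \left(\frac{1}{8} + 44\right) \frac{-4 - \frac{1}{7}}{-6 - \frac{1}{7}} = \frac{353 \frac{1}{- \frac{43}{7}} \left(- \frac{29}{7}\right)}{8} = \frac{353 \left(\left(- \frac{7}{43}\right) \left(- \frac{29}{7}\right)\right)}{8} = \frac{353}{8} \cdot \frac{29}{43} = \frac{10237}{344}$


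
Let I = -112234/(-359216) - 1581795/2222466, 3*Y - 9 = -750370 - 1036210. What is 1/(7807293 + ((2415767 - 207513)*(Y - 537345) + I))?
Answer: -199586336664/499295948948232045841879 ≈ -3.9974e-13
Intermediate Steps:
Y = -1786571/3 (Y = 3 + (-750370 - 1036210)/3 = 3 + (⅓)*(-1786580) = 3 - 1786580/3 = -1786571/3 ≈ -5.9552e+5)
I = -26564151973/66528778888 (I = -112234*(-1/359216) - 1581795*1/2222466 = 56117/179608 - 527265/740822 = -26564151973/66528778888 ≈ -0.39929)
1/(7807293 + ((2415767 - 207513)*(Y - 537345) + I)) = 1/(7807293 + ((2415767 - 207513)*(-1786571/3 - 537345) - 26564151973/66528778888)) = 1/(7807293 + (2208254*(-3398606/3) - 26564151973/66528778888)) = 1/(7807293 + (-7504985293924/3 - 26564151973/66528778888)) = 1/(7807293 - 499297507177241178332431/199586336664) = 1/(-499295948948232045841879/199586336664) = -199586336664/499295948948232045841879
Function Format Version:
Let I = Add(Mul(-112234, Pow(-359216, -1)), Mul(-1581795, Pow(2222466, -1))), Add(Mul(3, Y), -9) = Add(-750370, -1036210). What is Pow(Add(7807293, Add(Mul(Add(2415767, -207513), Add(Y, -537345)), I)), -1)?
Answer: Rational(-199586336664, 499295948948232045841879) ≈ -3.9974e-13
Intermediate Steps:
Y = Rational(-1786571, 3) (Y = Add(3, Mul(Rational(1, 3), Add(-750370, -1036210))) = Add(3, Mul(Rational(1, 3), -1786580)) = Add(3, Rational(-1786580, 3)) = Rational(-1786571, 3) ≈ -5.9552e+5)
I = Rational(-26564151973, 66528778888) (I = Add(Mul(-112234, Rational(-1, 359216)), Mul(-1581795, Rational(1, 2222466))) = Add(Rational(56117, 179608), Rational(-527265, 740822)) = Rational(-26564151973, 66528778888) ≈ -0.39929)
Pow(Add(7807293, Add(Mul(Add(2415767, -207513), Add(Y, -537345)), I)), -1) = Pow(Add(7807293, Add(Mul(Add(2415767, -207513), Add(Rational(-1786571, 3), -537345)), Rational(-26564151973, 66528778888))), -1) = Pow(Add(7807293, Add(Mul(2208254, Rational(-3398606, 3)), Rational(-26564151973, 66528778888))), -1) = Pow(Add(7807293, Add(Rational(-7504985293924, 3), Rational(-26564151973, 66528778888))), -1) = Pow(Add(7807293, Rational(-499297507177241178332431, 199586336664)), -1) = Pow(Rational(-499295948948232045841879, 199586336664), -1) = Rational(-199586336664, 499295948948232045841879)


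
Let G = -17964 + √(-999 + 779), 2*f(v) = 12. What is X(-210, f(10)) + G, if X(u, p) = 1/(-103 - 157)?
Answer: -4670641/260 + 2*I*√55 ≈ -17964.0 + 14.832*I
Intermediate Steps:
f(v) = 6 (f(v) = (½)*12 = 6)
X(u, p) = -1/260 (X(u, p) = 1/(-260) = -1/260)
G = -17964 + 2*I*√55 (G = -17964 + √(-220) = -17964 + 2*I*√55 ≈ -17964.0 + 14.832*I)
X(-210, f(10)) + G = -1/260 + (-17964 + 2*I*√55) = -4670641/260 + 2*I*√55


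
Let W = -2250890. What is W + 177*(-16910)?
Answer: -5243960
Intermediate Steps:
W + 177*(-16910) = -2250890 + 177*(-16910) = -2250890 - 2993070 = -5243960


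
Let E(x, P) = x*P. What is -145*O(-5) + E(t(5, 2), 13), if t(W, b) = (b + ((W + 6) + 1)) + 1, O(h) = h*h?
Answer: -3430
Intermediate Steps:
O(h) = h**2
t(W, b) = 8 + W + b (t(W, b) = (b + ((6 + W) + 1)) + 1 = (b + (7 + W)) + 1 = (7 + W + b) + 1 = 8 + W + b)
E(x, P) = P*x
-145*O(-5) + E(t(5, 2), 13) = -145*(-5)**2 + 13*(8 + 5 + 2) = -145*25 + 13*15 = -3625 + 195 = -3430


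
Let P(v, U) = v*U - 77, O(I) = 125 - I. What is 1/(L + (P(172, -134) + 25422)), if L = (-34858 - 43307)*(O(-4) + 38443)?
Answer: -1/3014978083 ≈ -3.3168e-10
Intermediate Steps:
P(v, U) = -77 + U*v (P(v, U) = U*v - 77 = -77 + U*v)
L = -3014980380 (L = (-34858 - 43307)*((125 - 1*(-4)) + 38443) = -78165*((125 + 4) + 38443) = -78165*(129 + 38443) = -78165*38572 = -3014980380)
1/(L + (P(172, -134) + 25422)) = 1/(-3014980380 + ((-77 - 134*172) + 25422)) = 1/(-3014980380 + ((-77 - 23048) + 25422)) = 1/(-3014980380 + (-23125 + 25422)) = 1/(-3014980380 + 2297) = 1/(-3014978083) = -1/3014978083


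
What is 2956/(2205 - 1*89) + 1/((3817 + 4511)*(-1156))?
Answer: 7114476623/5092771872 ≈ 1.3970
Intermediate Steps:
2956/(2205 - 1*89) + 1/((3817 + 4511)*(-1156)) = 2956/(2205 - 89) - 1/1156/8328 = 2956/2116 + (1/8328)*(-1/1156) = 2956*(1/2116) - 1/9627168 = 739/529 - 1/9627168 = 7114476623/5092771872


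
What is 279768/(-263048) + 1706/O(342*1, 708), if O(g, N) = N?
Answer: 15667759/11639874 ≈ 1.3460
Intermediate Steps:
279768/(-263048) + 1706/O(342*1, 708) = 279768/(-263048) + 1706/708 = 279768*(-1/263048) + 1706*(1/708) = -34971/32881 + 853/354 = 15667759/11639874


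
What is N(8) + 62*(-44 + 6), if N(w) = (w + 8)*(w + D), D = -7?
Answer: -2340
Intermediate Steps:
N(w) = (-7 + w)*(8 + w) (N(w) = (w + 8)*(w - 7) = (8 + w)*(-7 + w) = (-7 + w)*(8 + w))
N(8) + 62*(-44 + 6) = (-56 + 8 + 8²) + 62*(-44 + 6) = (-56 + 8 + 64) + 62*(-38) = 16 - 2356 = -2340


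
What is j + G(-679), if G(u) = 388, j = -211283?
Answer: -210895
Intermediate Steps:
j + G(-679) = -211283 + 388 = -210895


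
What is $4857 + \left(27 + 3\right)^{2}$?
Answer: $5757$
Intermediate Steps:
$4857 + \left(27 + 3\right)^{2} = 4857 + 30^{2} = 4857 + 900 = 5757$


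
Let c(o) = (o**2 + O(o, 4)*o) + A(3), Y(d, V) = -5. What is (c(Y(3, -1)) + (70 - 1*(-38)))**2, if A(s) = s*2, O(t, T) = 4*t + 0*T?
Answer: 57121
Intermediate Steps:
O(t, T) = 4*t (O(t, T) = 4*t + 0 = 4*t)
A(s) = 2*s
c(o) = 6 + 5*o**2 (c(o) = (o**2 + (4*o)*o) + 2*3 = (o**2 + 4*o**2) + 6 = 5*o**2 + 6 = 6 + 5*o**2)
(c(Y(3, -1)) + (70 - 1*(-38)))**2 = ((6 + 5*(-5)**2) + (70 - 1*(-38)))**2 = ((6 + 5*25) + (70 + 38))**2 = ((6 + 125) + 108)**2 = (131 + 108)**2 = 239**2 = 57121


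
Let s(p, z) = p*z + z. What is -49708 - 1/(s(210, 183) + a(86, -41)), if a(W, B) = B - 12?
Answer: -1916740481/38560 ≈ -49708.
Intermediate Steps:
s(p, z) = z + p*z
a(W, B) = -12 + B
-49708 - 1/(s(210, 183) + a(86, -41)) = -49708 - 1/(183*(1 + 210) + (-12 - 41)) = -49708 - 1/(183*211 - 53) = -49708 - 1/(38613 - 53) = -49708 - 1/38560 = -1916740481/38560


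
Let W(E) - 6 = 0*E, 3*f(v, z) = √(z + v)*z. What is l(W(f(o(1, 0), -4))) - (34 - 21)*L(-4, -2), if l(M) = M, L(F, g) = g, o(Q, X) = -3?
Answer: 32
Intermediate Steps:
f(v, z) = z*√(v + z)/3 (f(v, z) = (√(z + v)*z)/3 = (√(v + z)*z)/3 = (z*√(v + z))/3 = z*√(v + z)/3)
W(E) = 6 (W(E) = 6 + 0*E = 6 + 0 = 6)
l(W(f(o(1, 0), -4))) - (34 - 21)*L(-4, -2) = 6 - (34 - 21)*(-2) = 6 - 13*(-2) = 6 - 1*(-26) = 6 + 26 = 32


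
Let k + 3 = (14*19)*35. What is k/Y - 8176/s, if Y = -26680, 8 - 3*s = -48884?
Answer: -277361221/326109640 ≈ -0.85052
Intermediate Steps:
s = 48892/3 (s = 8/3 - ⅓*(-48884) = 8/3 + 48884/3 = 48892/3 ≈ 16297.)
k = 9307 (k = -3 + (14*19)*35 = -3 + 266*35 = -3 + 9310 = 9307)
k/Y - 8176/s = 9307/(-26680) - 8176/48892/3 = 9307*(-1/26680) - 8176*3/48892 = -9307/26680 - 6132/12223 = -277361221/326109640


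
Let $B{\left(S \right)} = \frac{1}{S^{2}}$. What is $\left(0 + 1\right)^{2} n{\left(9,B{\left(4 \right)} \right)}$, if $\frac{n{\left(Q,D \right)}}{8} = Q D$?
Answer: $\frac{9}{2} \approx 4.5$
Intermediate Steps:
$B{\left(S \right)} = \frac{1}{S^{2}}$
$n{\left(Q,D \right)} = 8 D Q$ ($n{\left(Q,D \right)} = 8 Q D = 8 D Q$)
$\left(0 + 1\right)^{2} n{\left(9,B{\left(4 \right)} \right)} = \left(0 + 1\right)^{2} \cdot 8 \cdot \frac{1}{16} \cdot 9 = 1^{2} \cdot 8 \cdot \frac{1}{16} \cdot 9 = 1 \cdot \frac{9}{2} = \frac{9}{2}$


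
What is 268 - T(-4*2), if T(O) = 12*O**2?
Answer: -500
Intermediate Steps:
268 - T(-4*2) = 268 - 12*(-4*2)**2 = 268 - 12*(-8)**2 = 268 - 12*64 = 268 - 1*768 = 268 - 768 = -500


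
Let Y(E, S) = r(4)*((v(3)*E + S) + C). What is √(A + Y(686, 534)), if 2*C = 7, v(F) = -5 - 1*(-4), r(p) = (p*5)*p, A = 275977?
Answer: √264097 ≈ 513.90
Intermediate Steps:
r(p) = 5*p² (r(p) = (5*p)*p = 5*p²)
v(F) = -1 (v(F) = -5 + 4 = -1)
C = 7/2 (C = (½)*7 = 7/2 ≈ 3.5000)
Y(E, S) = 280 - 80*E + 80*S (Y(E, S) = (5*4²)*((-E + S) + 7/2) = (5*16)*((S - E) + 7/2) = 80*(7/2 + S - E) = 280 - 80*E + 80*S)
√(A + Y(686, 534)) = √(275977 + (280 - 80*686 + 80*534)) = √(275977 + (280 - 54880 + 42720)) = √(275977 - 11880) = √264097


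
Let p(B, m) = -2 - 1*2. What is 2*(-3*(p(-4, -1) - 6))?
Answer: 60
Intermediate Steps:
p(B, m) = -4 (p(B, m) = -2 - 2 = -4)
2*(-3*(p(-4, -1) - 6)) = 2*(-3*(-4 - 6)) = 2*(-3*(-10)) = 2*30 = 60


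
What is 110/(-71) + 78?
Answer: 5428/71 ≈ 76.451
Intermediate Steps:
110/(-71) + 78 = 110*(-1/71) + 78 = -110/71 + 78 = 5428/71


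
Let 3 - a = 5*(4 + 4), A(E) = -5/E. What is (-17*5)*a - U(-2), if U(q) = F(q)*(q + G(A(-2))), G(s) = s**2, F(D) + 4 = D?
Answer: 6341/2 ≈ 3170.5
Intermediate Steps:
F(D) = -4 + D
a = -37 (a = 3 - 5*(4 + 4) = 3 - 5*8 = 3 - 1*40 = 3 - 40 = -37)
U(q) = (-4 + q)*(25/4 + q) (U(q) = (-4 + q)*(q + (-5/(-2))**2) = (-4 + q)*(q + (-5*(-1/2))**2) = (-4 + q)*(q + (5/2)**2) = (-4 + q)*(q + 25/4) = (-4 + q)*(25/4 + q))
(-17*5)*a - U(-2) = -17*5*(-37) - (-4 - 2)*(25 + 4*(-2))/4 = -85*(-37) - (-6)*(25 - 8)/4 = 3145 - (-6)*17/4 = 3145 - 1*(-51/2) = 3145 + 51/2 = 6341/2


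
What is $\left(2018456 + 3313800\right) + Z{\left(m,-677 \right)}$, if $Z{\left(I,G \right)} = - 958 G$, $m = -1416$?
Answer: $5980822$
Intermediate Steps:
$\left(2018456 + 3313800\right) + Z{\left(m,-677 \right)} = \left(2018456 + 3313800\right) - -648566 = 5332256 + 648566 = 5980822$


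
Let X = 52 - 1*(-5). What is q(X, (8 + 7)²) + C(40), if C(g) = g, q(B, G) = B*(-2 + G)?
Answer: 12751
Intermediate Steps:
X = 57 (X = 52 + 5 = 57)
q(X, (8 + 7)²) + C(40) = 57*(-2 + (8 + 7)²) + 40 = 57*(-2 + 15²) + 40 = 57*(-2 + 225) + 40 = 57*223 + 40 = 12711 + 40 = 12751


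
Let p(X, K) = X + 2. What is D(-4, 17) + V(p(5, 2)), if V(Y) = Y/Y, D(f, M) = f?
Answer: -3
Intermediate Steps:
p(X, K) = 2 + X
V(Y) = 1
D(-4, 17) + V(p(5, 2)) = -4 + 1 = -3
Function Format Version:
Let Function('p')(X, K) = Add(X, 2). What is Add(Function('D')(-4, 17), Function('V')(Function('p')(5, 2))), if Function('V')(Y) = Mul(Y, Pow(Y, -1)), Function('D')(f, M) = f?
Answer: -3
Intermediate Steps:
Function('p')(X, K) = Add(2, X)
Function('V')(Y) = 1
Add(Function('D')(-4, 17), Function('V')(Function('p')(5, 2))) = Add(-4, 1) = -3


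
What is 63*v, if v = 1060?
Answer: 66780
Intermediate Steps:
63*v = 63*1060 = 66780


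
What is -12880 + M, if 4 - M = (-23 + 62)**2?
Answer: -14397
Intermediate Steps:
M = -1517 (M = 4 - (-23 + 62)**2 = 4 - 1*39**2 = 4 - 1*1521 = 4 - 1521 = -1517)
-12880 + M = -12880 - 1517 = -14397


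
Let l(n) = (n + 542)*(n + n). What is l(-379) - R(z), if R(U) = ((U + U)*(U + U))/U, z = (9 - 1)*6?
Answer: -123746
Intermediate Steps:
z = 48 (z = 8*6 = 48)
l(n) = 2*n*(542 + n) (l(n) = (542 + n)*(2*n) = 2*n*(542 + n))
R(U) = 4*U (R(U) = ((2*U)*(2*U))/U = (4*U**2)/U = 4*U)
l(-379) - R(z) = 2*(-379)*(542 - 379) - 4*48 = 2*(-379)*163 - 1*192 = -123554 - 192 = -123746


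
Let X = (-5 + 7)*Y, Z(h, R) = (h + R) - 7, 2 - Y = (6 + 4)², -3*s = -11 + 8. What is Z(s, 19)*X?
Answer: -2548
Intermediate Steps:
s = 1 (s = -(-11 + 8)/3 = -⅓*(-3) = 1)
Y = -98 (Y = 2 - (6 + 4)² = 2 - 1*10² = 2 - 1*100 = 2 - 100 = -98)
Z(h, R) = -7 + R + h (Z(h, R) = (R + h) - 7 = -7 + R + h)
X = -196 (X = (-5 + 7)*(-98) = 2*(-98) = -196)
Z(s, 19)*X = (-7 + 19 + 1)*(-196) = 13*(-196) = -2548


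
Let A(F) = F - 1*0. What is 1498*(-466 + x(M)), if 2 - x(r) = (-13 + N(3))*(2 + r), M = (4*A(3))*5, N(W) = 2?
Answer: 326564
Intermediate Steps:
A(F) = F (A(F) = F + 0 = F)
M = 60 (M = (4*3)*5 = 12*5 = 60)
x(r) = 24 + 11*r (x(r) = 2 - (-13 + 2)*(2 + r) = 2 - (-11)*(2 + r) = 2 - (-22 - 11*r) = 2 + (22 + 11*r) = 24 + 11*r)
1498*(-466 + x(M)) = 1498*(-466 + (24 + 11*60)) = 1498*(-466 + (24 + 660)) = 1498*(-466 + 684) = 1498*218 = 326564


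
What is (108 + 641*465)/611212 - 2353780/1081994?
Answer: -558018592199/330663858364 ≈ -1.6876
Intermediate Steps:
(108 + 641*465)/611212 - 2353780/1081994 = (108 + 298065)*(1/611212) - 2353780*1/1081994 = 298173*(1/611212) - 1176890/540997 = 298173/611212 - 1176890/540997 = -558018592199/330663858364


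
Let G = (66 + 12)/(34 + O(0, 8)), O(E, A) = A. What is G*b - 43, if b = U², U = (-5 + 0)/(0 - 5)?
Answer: -288/7 ≈ -41.143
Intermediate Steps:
U = 1 (U = -5/(-5) = -5*(-⅕) = 1)
b = 1 (b = 1² = 1)
G = 13/7 (G = (66 + 12)/(34 + 8) = 78/42 = 78*(1/42) = 13/7 ≈ 1.8571)
G*b - 43 = (13/7)*1 - 43 = 13/7 - 43 = -288/7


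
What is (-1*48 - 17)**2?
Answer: 4225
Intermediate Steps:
(-1*48 - 17)**2 = (-48 - 17)**2 = (-65)**2 = 4225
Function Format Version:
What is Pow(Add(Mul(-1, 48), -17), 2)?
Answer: 4225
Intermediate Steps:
Pow(Add(Mul(-1, 48), -17), 2) = Pow(Add(-48, -17), 2) = Pow(-65, 2) = 4225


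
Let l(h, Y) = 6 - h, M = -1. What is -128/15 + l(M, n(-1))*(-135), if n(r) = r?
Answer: -14303/15 ≈ -953.53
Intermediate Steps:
-128/15 + l(M, n(-1))*(-135) = -128/15 + (6 - 1*(-1))*(-135) = -128*1/15 + (6 + 1)*(-135) = -128/15 + 7*(-135) = -128/15 - 945 = -14303/15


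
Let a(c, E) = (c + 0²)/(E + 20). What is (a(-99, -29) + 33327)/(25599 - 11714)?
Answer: 33338/13885 ≈ 2.4010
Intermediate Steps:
a(c, E) = c/(20 + E) (a(c, E) = (c + 0)/(20 + E) = c/(20 + E))
(a(-99, -29) + 33327)/(25599 - 11714) = (-99/(20 - 29) + 33327)/(25599 - 11714) = (-99/(-9) + 33327)/13885 = (-99*(-⅑) + 33327)*(1/13885) = (11 + 33327)*(1/13885) = 33338*(1/13885) = 33338/13885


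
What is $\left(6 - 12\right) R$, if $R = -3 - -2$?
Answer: $6$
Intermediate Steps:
$R = -1$ ($R = -3 + 2 = -1$)
$\left(6 - 12\right) R = \left(6 - 12\right) \left(-1\right) = \left(-6\right) \left(-1\right) = 6$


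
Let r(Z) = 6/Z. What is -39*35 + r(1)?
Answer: -1359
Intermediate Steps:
-39*35 + r(1) = -39*35 + 6/1 = -1365 + 6*1 = -1365 + 6 = -1359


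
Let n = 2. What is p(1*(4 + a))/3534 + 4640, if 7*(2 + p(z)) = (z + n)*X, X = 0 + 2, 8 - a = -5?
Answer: 19130724/4123 ≈ 4640.0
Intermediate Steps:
a = 13 (a = 8 - 1*(-5) = 8 + 5 = 13)
X = 2
p(z) = -10/7 + 2*z/7 (p(z) = -2 + ((z + 2)*2)/7 = -2 + ((2 + z)*2)/7 = -2 + (4 + 2*z)/7 = -2 + (4/7 + 2*z/7) = -10/7 + 2*z/7)
p(1*(4 + a))/3534 + 4640 = (-10/7 + 2*(1*(4 + 13))/7)/3534 + 4640 = (-10/7 + 2*(1*17)/7)*(1/3534) + 4640 = (-10/7 + (2/7)*17)*(1/3534) + 4640 = (-10/7 + 34/7)*(1/3534) + 4640 = (24/7)*(1/3534) + 4640 = 4/4123 + 4640 = 19130724/4123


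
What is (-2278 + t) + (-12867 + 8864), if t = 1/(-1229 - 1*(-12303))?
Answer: -69555793/11074 ≈ -6281.0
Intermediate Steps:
t = 1/11074 (t = 1/(-1229 + 12303) = 1/11074 ≈ 9.0302e-5)
(-2278 + t) + (-12867 + 8864) = (-2278 + 1/11074) + (-12867 + 8864) = -25226571/11074 - 4003 = -69555793/11074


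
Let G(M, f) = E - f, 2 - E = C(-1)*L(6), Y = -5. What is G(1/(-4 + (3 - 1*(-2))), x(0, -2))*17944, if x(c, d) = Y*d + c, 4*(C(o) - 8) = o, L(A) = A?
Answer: -977948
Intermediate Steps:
C(o) = 8 + o/4
E = -89/2 (E = 2 - (8 + (¼)*(-1))*6 = 2 - (8 - ¼)*6 = 2 - 31*6/4 = 2 - 1*93/2 = 2 - 93/2 = -89/2 ≈ -44.500)
x(c, d) = c - 5*d (x(c, d) = -5*d + c = c - 5*d)
G(M, f) = -89/2 - f
G(1/(-4 + (3 - 1*(-2))), x(0, -2))*17944 = (-89/2 - (0 - 5*(-2)))*17944 = (-89/2 - (0 + 10))*17944 = (-89/2 - 1*10)*17944 = (-89/2 - 10)*17944 = -109/2*17944 = -977948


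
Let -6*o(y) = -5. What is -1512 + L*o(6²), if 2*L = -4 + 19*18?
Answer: -8227/6 ≈ -1371.2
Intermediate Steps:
o(y) = ⅚ (o(y) = -⅙*(-5) = ⅚)
L = 169 (L = (-4 + 19*18)/2 = (-4 + 342)/2 = (½)*338 = 169)
-1512 + L*o(6²) = -1512 + 169*(⅚) = -1512 + 845/6 = -8227/6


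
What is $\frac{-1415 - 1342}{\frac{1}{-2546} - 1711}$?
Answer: $\frac{2339774}{1452069} \approx 1.6113$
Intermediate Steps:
$\frac{-1415 - 1342}{\frac{1}{-2546} - 1711} = - \frac{2757}{- \frac{1}{2546} - 1711} = - \frac{2757}{- \frac{4356207}{2546}} = \left(-2757\right) \left(- \frac{2546}{4356207}\right) = \frac{2339774}{1452069}$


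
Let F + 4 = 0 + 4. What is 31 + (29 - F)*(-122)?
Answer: -3507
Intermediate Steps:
F = 0 (F = -4 + (0 + 4) = -4 + 4 = 0)
31 + (29 - F)*(-122) = 31 + (29 - 1*0)*(-122) = 31 + (29 + 0)*(-122) = 31 + 29*(-122) = 31 - 3538 = -3507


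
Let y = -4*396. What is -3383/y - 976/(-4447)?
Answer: 16590185/7044048 ≈ 2.3552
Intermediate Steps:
y = -1584
-3383/y - 976/(-4447) = -3383/(-1584) - 976/(-4447) = -3383*(-1/1584) - 976*(-1/4447) = 3383/1584 + 976/4447 = 16590185/7044048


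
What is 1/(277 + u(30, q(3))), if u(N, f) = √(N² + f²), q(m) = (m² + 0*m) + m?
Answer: 277/75685 - 6*√29/75685 ≈ 0.0032330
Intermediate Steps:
q(m) = m + m² (q(m) = (m² + 0) + m = m² + m = m + m²)
1/(277 + u(30, q(3))) = 1/(277 + √(30² + (3*(1 + 3))²)) = 1/(277 + √(900 + (3*4)²)) = 1/(277 + √(900 + 12²)) = 1/(277 + √(900 + 144)) = 1/(277 + √1044) = 1/(277 + 6*√29)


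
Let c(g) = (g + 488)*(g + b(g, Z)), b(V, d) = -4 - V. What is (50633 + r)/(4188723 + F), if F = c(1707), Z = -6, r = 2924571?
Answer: 175012/245879 ≈ 0.71178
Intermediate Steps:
c(g) = -1952 - 4*g (c(g) = (g + 488)*(g + (-4 - g)) = (488 + g)*(-4) = -1952 - 4*g)
F = -8780 (F = -1952 - 4*1707 = -1952 - 6828 = -8780)
(50633 + r)/(4188723 + F) = (50633 + 2924571)/(4188723 - 8780) = 2975204/4179943 = 2975204*(1/4179943) = 175012/245879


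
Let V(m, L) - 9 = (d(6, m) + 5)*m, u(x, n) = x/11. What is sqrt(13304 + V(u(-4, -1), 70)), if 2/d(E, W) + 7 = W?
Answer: sqrt(130463861)/99 ≈ 115.37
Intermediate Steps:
u(x, n) = x/11 (u(x, n) = x*(1/11) = x/11)
d(E, W) = 2/(-7 + W)
V(m, L) = 9 + m*(5 + 2/(-7 + m)) (V(m, L) = 9 + (2/(-7 + m) + 5)*m = 9 + (5 + 2/(-7 + m))*m = 9 + m*(5 + 2/(-7 + m)))
sqrt(13304 + V(u(-4, -1), 70)) = sqrt(13304 + (-63 - 24*(-4)/11 + 5*((1/11)*(-4))**2)/(-7 + (1/11)*(-4))) = sqrt(13304 + (-63 - 24*(-4/11) + 5*(-4/11)**2)/(-7 - 4/11)) = sqrt(13304 + (-63 + 96/11 + 5*(16/121))/(-81/11)) = sqrt(13304 - 11*(-63 + 96/11 + 80/121)/81) = sqrt(13304 - 11/81*(-6487/121)) = sqrt(13304 + 6487/891) = sqrt(11860351/891) = sqrt(130463861)/99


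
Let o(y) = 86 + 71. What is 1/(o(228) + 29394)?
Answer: 1/29551 ≈ 3.3840e-5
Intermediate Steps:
o(y) = 157
1/(o(228) + 29394) = 1/(157 + 29394) = 1/29551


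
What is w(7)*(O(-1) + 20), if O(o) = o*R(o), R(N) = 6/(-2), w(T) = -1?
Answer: -23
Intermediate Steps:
R(N) = -3 (R(N) = 6*(-½) = -3)
O(o) = -3*o (O(o) = o*(-3) = -3*o)
w(7)*(O(-1) + 20) = -(-3*(-1) + 20) = -(3 + 20) = -1*23 = -23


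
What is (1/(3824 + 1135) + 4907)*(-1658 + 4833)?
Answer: 77259859450/4959 ≈ 1.5580e+7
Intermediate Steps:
(1/(3824 + 1135) + 4907)*(-1658 + 4833) = (1/4959 + 4907)*3175 = (24333814/4959)*3175 = 77259859450/4959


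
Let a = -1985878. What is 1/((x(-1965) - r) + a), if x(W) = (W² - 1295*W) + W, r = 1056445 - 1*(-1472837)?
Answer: 1/1888775 ≈ 5.2944e-7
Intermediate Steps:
r = 2529282 (r = 1056445 + 1472837 = 2529282)
x(W) = W² - 1294*W
1/((x(-1965) - r) + a) = 1/((-1965*(-1294 - 1965) - 1*2529282) - 1985878) = 1/((-1965*(-3259) - 2529282) - 1985878) = 1/((6403935 - 2529282) - 1985878) = 1/(3874653 - 1985878) = 1/1888775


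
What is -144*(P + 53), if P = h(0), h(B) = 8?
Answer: -8784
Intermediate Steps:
P = 8
-144*(P + 53) = -144*(8 + 53) = -144*61 = -8784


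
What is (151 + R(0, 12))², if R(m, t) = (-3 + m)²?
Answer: 25600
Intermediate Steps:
(151 + R(0, 12))² = (151 + (-3 + 0)²)² = (151 + (-3)²)² = (151 + 9)² = 160² = 25600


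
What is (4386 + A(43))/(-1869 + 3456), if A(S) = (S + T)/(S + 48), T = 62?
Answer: 19011/6877 ≈ 2.7644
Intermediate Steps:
A(S) = (62 + S)/(48 + S) (A(S) = (S + 62)/(S + 48) = (62 + S)/(48 + S))
(4386 + A(43))/(-1869 + 3456) = (4386 + (62 + 43)/(48 + 43))/(-1869 + 3456) = (4386 + 105/91)/1587 = (4386 + (1/91)*105)*(1/1587) = (4386 + 15/13)*(1/1587) = (57033/13)*(1/1587) = 19011/6877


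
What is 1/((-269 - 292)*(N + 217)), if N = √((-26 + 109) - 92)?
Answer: -217/26421978 + I/8807326 ≈ -8.2129e-6 + 1.1354e-7*I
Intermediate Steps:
N = 3*I (N = √(83 - 92) = √(-9) = 3*I ≈ 3.0*I)
1/((-269 - 292)*(N + 217)) = 1/((-269 - 292)*(3*I + 217)) = 1/(-561*(217 + 3*I)) = 1/(-121737 - 1683*I) = (-121737 + 1683*I)/14822729658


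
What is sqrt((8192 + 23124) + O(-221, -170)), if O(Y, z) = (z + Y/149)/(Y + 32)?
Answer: sqrt(306612596787)/3129 ≈ 176.97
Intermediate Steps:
O(Y, z) = (z + Y/149)/(32 + Y) (O(Y, z) = (z + Y*(1/149))/(32 + Y) = (z + Y/149)/(32 + Y))
sqrt((8192 + 23124) + O(-221, -170)) = sqrt((8192 + 23124) + (-170 + (1/149)*(-221))/(32 - 221)) = sqrt(31316 + (-170 - 221/149)/(-189)) = sqrt(31316 - 1/189*(-25551/149)) = sqrt(31316 + 2839/3129) = sqrt(97990603/3129) = sqrt(306612596787)/3129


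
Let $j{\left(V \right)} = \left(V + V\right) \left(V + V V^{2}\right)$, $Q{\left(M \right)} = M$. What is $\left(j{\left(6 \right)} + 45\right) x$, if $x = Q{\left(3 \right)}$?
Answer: $8127$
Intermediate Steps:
$x = 3$
$j{\left(V \right)} = 2 V \left(V + V^{3}\right)$
$\left(j{\left(6 \right)} + 45\right) x = \left(2 \cdot 6^{2} \left(1 + 6^{2}\right) + 45\right) 3 = \left(2 \cdot 36 \left(1 + 36\right) + 45\right) 3 = \left(2 \cdot 36 \cdot 37 + 45\right) 3 = \left(2664 + 45\right) 3 = 2709 \cdot 3 = 8127$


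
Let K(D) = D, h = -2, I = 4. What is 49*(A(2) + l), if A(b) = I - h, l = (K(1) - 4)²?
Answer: 735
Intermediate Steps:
l = 9 (l = (1 - 4)² = (-3)² = 9)
A(b) = 6 (A(b) = 4 - 1*(-2) = 4 + 2 = 6)
49*(A(2) + l) = 49*(6 + 9) = 49*15 = 735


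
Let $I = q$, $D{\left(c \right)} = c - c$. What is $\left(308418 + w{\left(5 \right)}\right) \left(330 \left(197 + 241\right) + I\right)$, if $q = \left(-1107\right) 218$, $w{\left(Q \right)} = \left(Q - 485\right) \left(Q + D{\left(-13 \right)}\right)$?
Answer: $-29618258148$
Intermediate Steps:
$D{\left(c \right)} = 0$
$w{\left(Q \right)} = Q \left(-485 + Q\right)$ ($w{\left(Q \right)} = \left(Q - 485\right) \left(Q + 0\right) = \left(-485 + Q\right) Q = Q \left(-485 + Q\right)$)
$q = -241326$
$I = -241326$
$\left(308418 + w{\left(5 \right)}\right) \left(330 \left(197 + 241\right) + I\right) = \left(308418 + 5 \left(-485 + 5\right)\right) \left(330 \left(197 + 241\right) - 241326\right) = \left(308418 + 5 \left(-480\right)\right) \left(330 \cdot 438 - 241326\right) = \left(308418 - 2400\right) \left(144540 - 241326\right) = 306018 \left(-96786\right) = -29618258148$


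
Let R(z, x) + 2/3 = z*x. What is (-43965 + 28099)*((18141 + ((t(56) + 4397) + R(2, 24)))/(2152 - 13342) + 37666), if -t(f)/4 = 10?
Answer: -10030326413072/16785 ≈ -5.9758e+8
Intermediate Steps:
t(f) = -40 (t(f) = -4*10 = -40)
R(z, x) = -⅔ + x*z (R(z, x) = -⅔ + z*x = -⅔ + x*z)
(-43965 + 28099)*((18141 + ((t(56) + 4397) + R(2, 24)))/(2152 - 13342) + 37666) = (-43965 + 28099)*((18141 + ((-40 + 4397) + (-⅔ + 24*2)))/(2152 - 13342) + 37666) = -15866*((18141 + (4357 + (-⅔ + 48)))/(-11190) + 37666) = -15866*((18141 + (4357 + 142/3))*(-1/11190) + 37666) = -15866*((18141 + 13213/3)*(-1/11190) + 37666) = -15866*((67636/3)*(-1/11190) + 37666) = -15866*(-33818/16785 + 37666) = -15866*632189992/16785 = -10030326413072/16785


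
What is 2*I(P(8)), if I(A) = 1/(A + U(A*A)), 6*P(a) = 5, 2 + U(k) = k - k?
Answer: -12/7 ≈ -1.7143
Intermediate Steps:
U(k) = -2 (U(k) = -2 + (k - k) = -2 + 0 = -2)
P(a) = 5/6 (P(a) = (1/6)*5 = 5/6)
I(A) = 1/(-2 + A) (I(A) = 1/(A - 2) = 1/(-2 + A))
2*I(P(8)) = 2/(-2 + 5/6) = 2/(-7/6) = 2*(-6/7) = -12/7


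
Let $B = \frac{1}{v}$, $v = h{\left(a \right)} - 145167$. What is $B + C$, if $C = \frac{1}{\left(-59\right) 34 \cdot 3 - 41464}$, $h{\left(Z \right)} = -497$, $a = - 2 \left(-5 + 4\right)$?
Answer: $- \frac{96573}{3458209024} \approx -2.7926 \cdot 10^{-5}$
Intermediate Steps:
$a = 2$ ($a = \left(-2\right) \left(-1\right) = 2$)
$v = -145664$ ($v = -497 - 145167 = -145664$)
$C = - \frac{1}{47482}$ ($C = \frac{1}{\left(-2006\right) 3 - 41464} = \frac{1}{-6018 - 41464} = \frac{1}{-47482} = - \frac{1}{47482} \approx -2.1061 \cdot 10^{-5}$)
$B = - \frac{1}{145664}$ ($B = \frac{1}{-145664} = - \frac{1}{145664} \approx -6.8651 \cdot 10^{-6}$)
$B + C = - \frac{1}{145664} - \frac{1}{47482} = - \frac{96573}{3458209024}$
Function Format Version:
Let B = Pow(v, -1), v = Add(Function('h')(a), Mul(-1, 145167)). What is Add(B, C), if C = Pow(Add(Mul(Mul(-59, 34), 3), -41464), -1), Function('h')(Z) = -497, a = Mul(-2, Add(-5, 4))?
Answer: Rational(-96573, 3458209024) ≈ -2.7926e-5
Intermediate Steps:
a = 2 (a = Mul(-2, -1) = 2)
v = -145664 (v = Add(-497, Mul(-1, 145167)) = Add(-497, -145167) = -145664)
C = Rational(-1, 47482) (C = Pow(Add(Mul(-2006, 3), -41464), -1) = Pow(Add(-6018, -41464), -1) = Pow(-47482, -1) = Rational(-1, 47482) ≈ -2.1061e-5)
B = Rational(-1, 145664) (B = Pow(-145664, -1) = Rational(-1, 145664) ≈ -6.8651e-6)
Add(B, C) = Add(Rational(-1, 145664), Rational(-1, 47482)) = Rational(-96573, 3458209024)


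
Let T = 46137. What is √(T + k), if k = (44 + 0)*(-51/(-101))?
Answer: 3*√52318909/101 ≈ 214.85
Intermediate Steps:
k = 2244/101 (k = 44*(-51*(-1/101)) = 44*(51/101) = 2244/101 ≈ 22.218)
√(T + k) = √(46137 + 2244/101) = √(4662081/101) = 3*√52318909/101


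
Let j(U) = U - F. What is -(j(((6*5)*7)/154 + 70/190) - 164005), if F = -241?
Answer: 34226314/209 ≈ 1.6376e+5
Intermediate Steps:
j(U) = 241 + U (j(U) = U - 1*(-241) = U + 241 = 241 + U)
-(j(((6*5)*7)/154 + 70/190) - 164005) = -((241 + (((6*5)*7)/154 + 70/190)) - 164005) = -((241 + ((30*7)*(1/154) + 70*(1/190))) - 164005) = -((241 + (210*(1/154) + 7/19)) - 164005) = -((241 + (15/11 + 7/19)) - 164005) = -((241 + 362/209) - 164005) = -(50731/209 - 164005) = -1*(-34226314/209) = 34226314/209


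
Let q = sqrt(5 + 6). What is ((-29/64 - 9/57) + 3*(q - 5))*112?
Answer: -132881/76 + 336*sqrt(11) ≈ -634.05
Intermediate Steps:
q = sqrt(11) ≈ 3.3166
((-29/64 - 9/57) + 3*(q - 5))*112 = ((-29/64 - 9/57) + 3*(sqrt(11) - 5))*112 = ((-29*1/64 - 9*1/57) + 3*(-5 + sqrt(11)))*112 = ((-29/64 - 3/19) + (-15 + 3*sqrt(11)))*112 = (-743/1216 + (-15 + 3*sqrt(11)))*112 = (-18983/1216 + 3*sqrt(11))*112 = -132881/76 + 336*sqrt(11)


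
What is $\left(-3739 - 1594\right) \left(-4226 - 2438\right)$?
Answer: $35539112$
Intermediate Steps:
$\left(-3739 - 1594\right) \left(-4226 - 2438\right) = \left(-5333\right) \left(-6664\right) = 35539112$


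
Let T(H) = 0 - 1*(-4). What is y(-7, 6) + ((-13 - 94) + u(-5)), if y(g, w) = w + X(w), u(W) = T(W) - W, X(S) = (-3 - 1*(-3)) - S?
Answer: -98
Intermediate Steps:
T(H) = 4 (T(H) = 0 + 4 = 4)
X(S) = -S (X(S) = (-3 + 3) - S = 0 - S = -S)
u(W) = 4 - W
y(g, w) = 0 (y(g, w) = w - w = 0)
y(-7, 6) + ((-13 - 94) + u(-5)) = 0 + ((-13 - 94) + (4 - 1*(-5))) = 0 + (-107 + (4 + 5)) = 0 + (-107 + 9) = 0 - 98 = -98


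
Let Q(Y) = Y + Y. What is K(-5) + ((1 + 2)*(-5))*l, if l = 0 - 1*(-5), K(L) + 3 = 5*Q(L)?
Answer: -128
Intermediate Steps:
Q(Y) = 2*Y
K(L) = -3 + 10*L (K(L) = -3 + 5*(2*L) = -3 + 10*L)
l = 5 (l = 0 + 5 = 5)
K(-5) + ((1 + 2)*(-5))*l = (-3 + 10*(-5)) + ((1 + 2)*(-5))*5 = (-3 - 50) + (3*(-5))*5 = -53 - 15*5 = -53 - 75 = -128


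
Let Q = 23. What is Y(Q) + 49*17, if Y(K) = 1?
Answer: 834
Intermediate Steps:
Y(Q) + 49*17 = 1 + 49*17 = 1 + 833 = 834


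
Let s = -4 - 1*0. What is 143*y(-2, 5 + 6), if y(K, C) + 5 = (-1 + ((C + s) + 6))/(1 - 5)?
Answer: -1144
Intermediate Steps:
s = -4 (s = -4 + 0 = -4)
y(K, C) = -21/4 - C/4 (y(K, C) = -5 + (-1 + ((C - 4) + 6))/(1 - 5) = -5 + (-1 + ((-4 + C) + 6))/(-4) = -5 + (-1 + (2 + C))*(-1/4) = -5 + (1 + C)*(-1/4) = -5 + (-1/4 - C/4) = -21/4 - C/4)
143*y(-2, 5 + 6) = 143*(-21/4 - (5 + 6)/4) = 143*(-21/4 - 1/4*11) = 143*(-21/4 - 11/4) = 143*(-8) = -1144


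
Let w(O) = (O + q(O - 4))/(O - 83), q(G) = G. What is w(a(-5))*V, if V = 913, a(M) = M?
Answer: 581/4 ≈ 145.25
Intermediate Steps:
w(O) = (-4 + 2*O)/(-83 + O) (w(O) = (O + (O - 4))/(O - 83) = (O + (-4 + O))/(-83 + O) = (-4 + 2*O)/(-83 + O))
w(a(-5))*V = (2*(-2 - 5)/(-83 - 5))*913 = (2*(-7)/(-88))*913 = (2*(-1/88)*(-7))*913 = (7/44)*913 = 581/4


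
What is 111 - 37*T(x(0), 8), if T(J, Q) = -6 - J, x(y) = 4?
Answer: 481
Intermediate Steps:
111 - 37*T(x(0), 8) = 111 - 37*(-6 - 1*4) = 111 - 37*(-6 - 4) = 111 - 37*(-10) = 111 + 370 = 481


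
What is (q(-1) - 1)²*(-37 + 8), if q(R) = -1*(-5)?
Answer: -464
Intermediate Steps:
q(R) = 5
(q(-1) - 1)²*(-37 + 8) = (5 - 1)²*(-37 + 8) = 4²*(-29) = 16*(-29) = -464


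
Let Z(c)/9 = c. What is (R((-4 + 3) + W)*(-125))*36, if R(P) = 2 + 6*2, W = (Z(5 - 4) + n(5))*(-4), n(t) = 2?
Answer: -63000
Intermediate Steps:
Z(c) = 9*c
W = -44 (W = (9*(5 - 4) + 2)*(-4) = (9*1 + 2)*(-4) = (9 + 2)*(-4) = 11*(-4) = -44)
R(P) = 14 (R(P) = 2 + 12 = 14)
(R((-4 + 3) + W)*(-125))*36 = (14*(-125))*36 = -1750*36 = -63000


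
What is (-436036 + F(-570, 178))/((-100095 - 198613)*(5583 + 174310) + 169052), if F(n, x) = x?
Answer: 217929/26867654596 ≈ 8.1112e-6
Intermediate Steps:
(-436036 + F(-570, 178))/((-100095 - 198613)*(5583 + 174310) + 169052) = (-436036 + 178)/((-100095 - 198613)*(5583 + 174310) + 169052) = -435858/(-298708*179893 + 169052) = -435858/(-53735478244 + 169052) = -435858/(-53735309192) = -435858*(-1/53735309192) = 217929/26867654596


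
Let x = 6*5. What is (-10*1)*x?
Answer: -300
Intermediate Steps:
x = 30
(-10*1)*x = -10*1*30 = -10*30 = -300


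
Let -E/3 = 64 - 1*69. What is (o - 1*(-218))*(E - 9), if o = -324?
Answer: -636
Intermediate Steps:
E = 15 (E = -3*(64 - 1*69) = -3*(64 - 69) = -3*(-5) = 15)
(o - 1*(-218))*(E - 9) = (-324 - 1*(-218))*(15 - 9) = (-324 + 218)*6 = -106*6 = -636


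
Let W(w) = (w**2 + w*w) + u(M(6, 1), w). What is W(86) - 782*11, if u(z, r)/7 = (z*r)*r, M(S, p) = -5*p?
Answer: -252670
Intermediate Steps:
u(z, r) = 7*z*r**2 (u(z, r) = 7*((z*r)*r) = 7*((r*z)*r) = 7*(z*r**2) = 7*z*r**2)
W(w) = -33*w**2 (W(w) = (w**2 + w*w) + 7*(-5*1)*w**2 = (w**2 + w**2) + 7*(-5)*w**2 = 2*w**2 - 35*w**2 = -33*w**2)
W(86) - 782*11 = -33*86**2 - 782*11 = -33*7396 - 1*8602 = -244068 - 8602 = -252670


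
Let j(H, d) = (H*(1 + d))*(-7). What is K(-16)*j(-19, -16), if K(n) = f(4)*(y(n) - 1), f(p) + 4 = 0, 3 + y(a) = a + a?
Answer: -287280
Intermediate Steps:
y(a) = -3 + 2*a (y(a) = -3 + (a + a) = -3 + 2*a)
f(p) = -4 (f(p) = -4 + 0 = -4)
j(H, d) = -7*H*(1 + d)
K(n) = 16 - 8*n (K(n) = -4*((-3 + 2*n) - 1) = -4*(-4 + 2*n) = 16 - 8*n)
K(-16)*j(-19, -16) = (16 - 8*(-16))*(-7*(-19)*(1 - 16)) = (16 + 128)*(-7*(-19)*(-15)) = 144*(-1995) = -287280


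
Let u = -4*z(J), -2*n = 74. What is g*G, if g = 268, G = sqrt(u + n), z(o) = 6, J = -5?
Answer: 268*I*sqrt(61) ≈ 2093.1*I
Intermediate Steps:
n = -37 (n = -1/2*74 = -37)
u = -24 (u = -4*6 = -24)
G = I*sqrt(61) (G = sqrt(-24 - 37) = sqrt(-61) = I*sqrt(61) ≈ 7.8102*I)
g*G = 268*(I*sqrt(61)) = 268*I*sqrt(61)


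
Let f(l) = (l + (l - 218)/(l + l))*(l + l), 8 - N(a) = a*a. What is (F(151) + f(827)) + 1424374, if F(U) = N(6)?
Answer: 2792813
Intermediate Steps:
N(a) = 8 - a² (N(a) = 8 - a*a = 8 - a²)
f(l) = 2*l*(l + (-218 + l)/(2*l)) (f(l) = (l + (-218 + l)/((2*l)))*(2*l) = (l + (-218 + l)*(1/(2*l)))*(2*l) = (l + (-218 + l)/(2*l))*(2*l) = 2*l*(l + (-218 + l)/(2*l)))
F(U) = -28 (F(U) = 8 - 1*6² = 8 - 1*36 = 8 - 36 = -28)
(F(151) + f(827)) + 1424374 = (-28 + (-218 + 827 + 2*827²)) + 1424374 = (-28 + (-218 + 827 + 2*683929)) + 1424374 = (-28 + (-218 + 827 + 1367858)) + 1424374 = (-28 + 1368467) + 1424374 = 1368439 + 1424374 = 2792813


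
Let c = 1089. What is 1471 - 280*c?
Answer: -303449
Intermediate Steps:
1471 - 280*c = 1471 - 280*1089 = 1471 - 304920 = -303449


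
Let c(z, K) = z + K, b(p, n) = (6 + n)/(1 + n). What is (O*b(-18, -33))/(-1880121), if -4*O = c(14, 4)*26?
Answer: 1053/20054624 ≈ 5.2507e-5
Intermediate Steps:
b(p, n) = (6 + n)/(1 + n)
c(z, K) = K + z
O = -117 (O = -(4 + 14)*26/4 = -9*26/2 = -¼*468 = -117)
(O*b(-18, -33))/(-1880121) = -117*(6 - 33)/(1 - 33)/(-1880121) = -117*(-27)/(-32)*(-1/1880121) = -(-117)*(-27)/32*(-1/1880121) = -117*27/32*(-1/1880121) = -3159/32*(-1/1880121) = 1053/20054624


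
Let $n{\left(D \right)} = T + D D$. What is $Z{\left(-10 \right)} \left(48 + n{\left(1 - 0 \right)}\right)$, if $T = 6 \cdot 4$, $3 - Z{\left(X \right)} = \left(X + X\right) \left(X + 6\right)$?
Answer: $-5621$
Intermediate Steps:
$Z{\left(X \right)} = 3 - 2 X \left(6 + X\right)$ ($Z{\left(X \right)} = 3 - \left(X + X\right) \left(X + 6\right) = 3 - 2 X \left(6 + X\right)$)
$T = 24$
$n{\left(D \right)} = 24 + D^{2}$ ($n{\left(D \right)} = 24 + D D = 24 + D^{2}$)
$Z{\left(-10 \right)} \left(48 + n{\left(1 - 0 \right)}\right) = \left(3 - -120 - 2 \left(-10\right)^{2}\right) \left(48 + \left(24 + \left(1 - 0\right)^{2}\right)\right) = \left(3 + 120 - 200\right) \left(48 + \left(24 + \left(1 + 0\right)^{2}\right)\right) = \left(3 + 120 - 200\right) \left(48 + \left(24 + 1^{2}\right)\right) = - 77 \left(48 + \left(24 + 1\right)\right) = - 77 \left(48 + 25\right) = \left(-77\right) 73 = -5621$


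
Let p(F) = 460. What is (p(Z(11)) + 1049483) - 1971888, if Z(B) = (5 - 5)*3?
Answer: -921945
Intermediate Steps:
Z(B) = 0 (Z(B) = 0*3 = 0)
(p(Z(11)) + 1049483) - 1971888 = (460 + 1049483) - 1971888 = 1049943 - 1971888 = -921945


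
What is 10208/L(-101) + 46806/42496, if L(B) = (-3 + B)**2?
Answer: 7344163/3590912 ≈ 2.0452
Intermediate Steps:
10208/L(-101) + 46806/42496 = 10208/((-3 - 101)**2) + 46806/42496 = 10208/((-104)**2) + 46806*(1/42496) = 10208/10816 + 23403/21248 = 10208*(1/10816) + 23403/21248 = 319/338 + 23403/21248 = 7344163/3590912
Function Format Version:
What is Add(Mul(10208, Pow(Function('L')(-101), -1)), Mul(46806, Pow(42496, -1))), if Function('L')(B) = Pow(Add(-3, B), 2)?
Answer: Rational(7344163, 3590912) ≈ 2.0452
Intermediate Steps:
Add(Mul(10208, Pow(Function('L')(-101), -1)), Mul(46806, Pow(42496, -1))) = Add(Mul(10208, Pow(Pow(Add(-3, -101), 2), -1)), Mul(46806, Pow(42496, -1))) = Add(Mul(10208, Pow(Pow(-104, 2), -1)), Mul(46806, Rational(1, 42496))) = Add(Mul(10208, Pow(10816, -1)), Rational(23403, 21248)) = Add(Mul(10208, Rational(1, 10816)), Rational(23403, 21248)) = Add(Rational(319, 338), Rational(23403, 21248)) = Rational(7344163, 3590912)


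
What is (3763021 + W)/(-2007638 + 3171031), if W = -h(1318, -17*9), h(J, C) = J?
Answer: 341973/105763 ≈ 3.2334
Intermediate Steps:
W = -1318 (W = -1*1318 = -1318)
(3763021 + W)/(-2007638 + 3171031) = (3763021 - 1318)/(-2007638 + 3171031) = 3761703/1163393 = 3761703*(1/1163393) = 341973/105763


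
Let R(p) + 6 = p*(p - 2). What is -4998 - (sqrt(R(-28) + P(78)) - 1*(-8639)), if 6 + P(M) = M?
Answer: -13637 - sqrt(906) ≈ -13667.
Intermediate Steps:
R(p) = -6 + p*(-2 + p) (R(p) = -6 + p*(p - 2) = -6 + p*(-2 + p))
P(M) = -6 + M
-4998 - (sqrt(R(-28) + P(78)) - 1*(-8639)) = -4998 - (sqrt((-6 + (-28)**2 - 2*(-28)) + (-6 + 78)) - 1*(-8639)) = -4998 - (sqrt((-6 + 784 + 56) + 72) + 8639) = -4998 - (sqrt(834 + 72) + 8639) = -4998 - (sqrt(906) + 8639) = -4998 - (8639 + sqrt(906)) = -4998 + (-8639 - sqrt(906)) = -13637 - sqrt(906)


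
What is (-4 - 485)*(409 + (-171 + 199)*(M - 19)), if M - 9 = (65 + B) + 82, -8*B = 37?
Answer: -4024959/2 ≈ -2.0125e+6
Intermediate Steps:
B = -37/8 (B = -1/8*37 = -37/8 ≈ -4.6250)
M = 1211/8 (M = 9 + ((65 - 37/8) + 82) = 9 + (483/8 + 82) = 9 + 1139/8 = 1211/8 ≈ 151.38)
(-4 - 485)*(409 + (-171 + 199)*(M - 19)) = (-4 - 485)*(409 + (-171 + 199)*(1211/8 - 19)) = -489*(409 + 28*(1059/8)) = -489*(409 + 7413/2) = -489*8231/2 = -4024959/2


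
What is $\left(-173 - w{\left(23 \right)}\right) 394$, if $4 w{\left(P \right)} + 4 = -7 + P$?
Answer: $-69344$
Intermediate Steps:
$w{\left(P \right)} = - \frac{11}{4} + \frac{P}{4}$ ($w{\left(P \right)} = -1 + \frac{-7 + P}{4} = -1 + \left(- \frac{7}{4} + \frac{P}{4}\right) = - \frac{11}{4} + \frac{P}{4}$)
$\left(-173 - w{\left(23 \right)}\right) 394 = \left(-173 - \left(- \frac{11}{4} + \frac{1}{4} \cdot 23\right)\right) 394 = \left(-173 - \left(- \frac{11}{4} + \frac{23}{4}\right)\right) 394 = \left(-173 - 3\right) 394 = \left(-176\right) 394 = -69344$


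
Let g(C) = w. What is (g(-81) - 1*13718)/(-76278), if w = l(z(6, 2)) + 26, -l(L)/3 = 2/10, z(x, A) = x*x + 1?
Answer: 22821/127130 ≈ 0.17951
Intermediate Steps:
z(x, A) = 1 + x² (z(x, A) = x² + 1 = 1 + x²)
l(L) = -⅗ (l(L) = -6/10 = -3*⅕ = -⅗)
w = 127/5 (w = -⅗ + 26 = 127/5 ≈ 25.400)
g(C) = 127/5
(g(-81) - 1*13718)/(-76278) = (127/5 - 1*13718)/(-76278) = (127/5 - 13718)*(-1/76278) = -68463/5*(-1/76278) = 22821/127130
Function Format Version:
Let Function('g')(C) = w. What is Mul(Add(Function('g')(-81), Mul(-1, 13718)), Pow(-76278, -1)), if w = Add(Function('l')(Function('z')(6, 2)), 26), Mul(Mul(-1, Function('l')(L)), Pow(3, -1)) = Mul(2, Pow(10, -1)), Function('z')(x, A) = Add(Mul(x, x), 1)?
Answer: Rational(22821, 127130) ≈ 0.17951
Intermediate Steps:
Function('z')(x, A) = Add(1, Pow(x, 2)) (Function('z')(x, A) = Add(Pow(x, 2), 1) = Add(1, Pow(x, 2)))
Function('l')(L) = Rational(-3, 5) (Function('l')(L) = Mul(-3, Mul(2, Pow(10, -1))) = Mul(-3, Mul(2, Rational(1, 10))) = Mul(-3, Rational(1, 5)) = Rational(-3, 5))
w = Rational(127, 5) (w = Add(Rational(-3, 5), 26) = Rational(127, 5) ≈ 25.400)
Function('g')(C) = Rational(127, 5)
Mul(Add(Function('g')(-81), Mul(-1, 13718)), Pow(-76278, -1)) = Mul(Add(Rational(127, 5), Mul(-1, 13718)), Pow(-76278, -1)) = Mul(Add(Rational(127, 5), -13718), Rational(-1, 76278)) = Mul(Rational(-68463, 5), Rational(-1, 76278)) = Rational(22821, 127130)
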